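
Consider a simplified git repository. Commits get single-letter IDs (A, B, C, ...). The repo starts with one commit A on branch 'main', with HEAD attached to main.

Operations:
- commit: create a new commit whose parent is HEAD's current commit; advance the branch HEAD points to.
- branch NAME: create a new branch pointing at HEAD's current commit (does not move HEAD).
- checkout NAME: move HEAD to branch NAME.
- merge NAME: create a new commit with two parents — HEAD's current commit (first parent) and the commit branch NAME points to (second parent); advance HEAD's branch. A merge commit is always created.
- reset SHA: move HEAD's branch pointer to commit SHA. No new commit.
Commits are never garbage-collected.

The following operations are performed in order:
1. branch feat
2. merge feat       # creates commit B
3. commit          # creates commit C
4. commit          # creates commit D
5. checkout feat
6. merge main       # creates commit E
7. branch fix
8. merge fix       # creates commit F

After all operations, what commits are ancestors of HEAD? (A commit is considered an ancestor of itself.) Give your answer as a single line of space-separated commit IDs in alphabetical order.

After op 1 (branch): HEAD=main@A [feat=A main=A]
After op 2 (merge): HEAD=main@B [feat=A main=B]
After op 3 (commit): HEAD=main@C [feat=A main=C]
After op 4 (commit): HEAD=main@D [feat=A main=D]
After op 5 (checkout): HEAD=feat@A [feat=A main=D]
After op 6 (merge): HEAD=feat@E [feat=E main=D]
After op 7 (branch): HEAD=feat@E [feat=E fix=E main=D]
After op 8 (merge): HEAD=feat@F [feat=F fix=E main=D]

Answer: A B C D E F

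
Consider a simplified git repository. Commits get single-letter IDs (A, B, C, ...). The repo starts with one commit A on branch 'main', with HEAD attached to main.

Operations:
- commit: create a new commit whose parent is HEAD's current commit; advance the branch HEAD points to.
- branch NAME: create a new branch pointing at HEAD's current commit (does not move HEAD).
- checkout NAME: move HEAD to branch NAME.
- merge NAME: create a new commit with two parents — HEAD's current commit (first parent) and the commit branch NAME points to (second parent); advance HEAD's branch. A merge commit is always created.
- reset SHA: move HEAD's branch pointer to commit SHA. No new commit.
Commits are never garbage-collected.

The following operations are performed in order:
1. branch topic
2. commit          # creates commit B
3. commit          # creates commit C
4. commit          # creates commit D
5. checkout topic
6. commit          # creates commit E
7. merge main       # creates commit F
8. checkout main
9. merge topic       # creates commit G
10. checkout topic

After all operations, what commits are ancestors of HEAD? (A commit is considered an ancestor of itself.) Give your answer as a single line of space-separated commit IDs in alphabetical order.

Answer: A B C D E F

Derivation:
After op 1 (branch): HEAD=main@A [main=A topic=A]
After op 2 (commit): HEAD=main@B [main=B topic=A]
After op 3 (commit): HEAD=main@C [main=C topic=A]
After op 4 (commit): HEAD=main@D [main=D topic=A]
After op 5 (checkout): HEAD=topic@A [main=D topic=A]
After op 6 (commit): HEAD=topic@E [main=D topic=E]
After op 7 (merge): HEAD=topic@F [main=D topic=F]
After op 8 (checkout): HEAD=main@D [main=D topic=F]
After op 9 (merge): HEAD=main@G [main=G topic=F]
After op 10 (checkout): HEAD=topic@F [main=G topic=F]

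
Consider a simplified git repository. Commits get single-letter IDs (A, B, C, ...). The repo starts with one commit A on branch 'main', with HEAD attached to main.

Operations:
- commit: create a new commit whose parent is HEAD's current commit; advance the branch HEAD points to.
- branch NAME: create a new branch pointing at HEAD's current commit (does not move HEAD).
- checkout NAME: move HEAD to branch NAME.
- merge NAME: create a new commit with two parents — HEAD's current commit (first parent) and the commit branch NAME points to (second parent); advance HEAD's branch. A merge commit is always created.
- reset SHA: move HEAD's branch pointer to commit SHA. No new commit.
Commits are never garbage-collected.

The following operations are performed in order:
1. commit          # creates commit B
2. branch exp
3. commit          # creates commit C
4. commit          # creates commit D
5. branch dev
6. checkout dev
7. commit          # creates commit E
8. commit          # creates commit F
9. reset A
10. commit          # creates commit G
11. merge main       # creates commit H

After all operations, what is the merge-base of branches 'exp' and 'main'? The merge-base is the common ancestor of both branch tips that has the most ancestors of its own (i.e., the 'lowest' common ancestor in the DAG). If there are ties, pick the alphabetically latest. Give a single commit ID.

Answer: B

Derivation:
After op 1 (commit): HEAD=main@B [main=B]
After op 2 (branch): HEAD=main@B [exp=B main=B]
After op 3 (commit): HEAD=main@C [exp=B main=C]
After op 4 (commit): HEAD=main@D [exp=B main=D]
After op 5 (branch): HEAD=main@D [dev=D exp=B main=D]
After op 6 (checkout): HEAD=dev@D [dev=D exp=B main=D]
After op 7 (commit): HEAD=dev@E [dev=E exp=B main=D]
After op 8 (commit): HEAD=dev@F [dev=F exp=B main=D]
After op 9 (reset): HEAD=dev@A [dev=A exp=B main=D]
After op 10 (commit): HEAD=dev@G [dev=G exp=B main=D]
After op 11 (merge): HEAD=dev@H [dev=H exp=B main=D]
ancestors(exp=B): ['A', 'B']
ancestors(main=D): ['A', 'B', 'C', 'D']
common: ['A', 'B']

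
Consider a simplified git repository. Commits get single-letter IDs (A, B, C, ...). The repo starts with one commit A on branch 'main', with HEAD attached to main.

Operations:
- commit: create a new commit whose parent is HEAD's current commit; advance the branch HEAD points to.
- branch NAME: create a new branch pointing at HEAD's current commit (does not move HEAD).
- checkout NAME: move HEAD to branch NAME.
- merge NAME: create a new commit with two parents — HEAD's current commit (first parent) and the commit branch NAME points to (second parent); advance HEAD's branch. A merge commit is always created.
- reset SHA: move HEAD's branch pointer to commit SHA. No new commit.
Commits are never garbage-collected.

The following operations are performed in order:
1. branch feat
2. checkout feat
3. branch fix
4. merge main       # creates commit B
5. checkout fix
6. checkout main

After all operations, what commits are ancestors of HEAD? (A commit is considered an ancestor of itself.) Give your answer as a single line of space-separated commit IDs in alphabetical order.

After op 1 (branch): HEAD=main@A [feat=A main=A]
After op 2 (checkout): HEAD=feat@A [feat=A main=A]
After op 3 (branch): HEAD=feat@A [feat=A fix=A main=A]
After op 4 (merge): HEAD=feat@B [feat=B fix=A main=A]
After op 5 (checkout): HEAD=fix@A [feat=B fix=A main=A]
After op 6 (checkout): HEAD=main@A [feat=B fix=A main=A]

Answer: A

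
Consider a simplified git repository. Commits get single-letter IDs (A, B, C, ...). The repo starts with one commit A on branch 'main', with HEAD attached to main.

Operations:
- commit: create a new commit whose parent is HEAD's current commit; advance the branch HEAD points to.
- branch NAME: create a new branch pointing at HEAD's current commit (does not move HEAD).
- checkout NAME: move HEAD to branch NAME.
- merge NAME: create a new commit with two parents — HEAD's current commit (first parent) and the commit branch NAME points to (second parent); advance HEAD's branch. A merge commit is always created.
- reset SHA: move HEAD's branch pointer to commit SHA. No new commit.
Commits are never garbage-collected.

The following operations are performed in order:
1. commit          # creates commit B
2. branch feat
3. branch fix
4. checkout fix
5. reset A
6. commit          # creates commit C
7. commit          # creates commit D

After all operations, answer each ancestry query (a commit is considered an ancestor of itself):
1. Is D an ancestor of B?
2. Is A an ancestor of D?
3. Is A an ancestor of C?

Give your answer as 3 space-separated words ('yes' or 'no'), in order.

Answer: no yes yes

Derivation:
After op 1 (commit): HEAD=main@B [main=B]
After op 2 (branch): HEAD=main@B [feat=B main=B]
After op 3 (branch): HEAD=main@B [feat=B fix=B main=B]
After op 4 (checkout): HEAD=fix@B [feat=B fix=B main=B]
After op 5 (reset): HEAD=fix@A [feat=B fix=A main=B]
After op 6 (commit): HEAD=fix@C [feat=B fix=C main=B]
After op 7 (commit): HEAD=fix@D [feat=B fix=D main=B]
ancestors(B) = {A,B}; D in? no
ancestors(D) = {A,C,D}; A in? yes
ancestors(C) = {A,C}; A in? yes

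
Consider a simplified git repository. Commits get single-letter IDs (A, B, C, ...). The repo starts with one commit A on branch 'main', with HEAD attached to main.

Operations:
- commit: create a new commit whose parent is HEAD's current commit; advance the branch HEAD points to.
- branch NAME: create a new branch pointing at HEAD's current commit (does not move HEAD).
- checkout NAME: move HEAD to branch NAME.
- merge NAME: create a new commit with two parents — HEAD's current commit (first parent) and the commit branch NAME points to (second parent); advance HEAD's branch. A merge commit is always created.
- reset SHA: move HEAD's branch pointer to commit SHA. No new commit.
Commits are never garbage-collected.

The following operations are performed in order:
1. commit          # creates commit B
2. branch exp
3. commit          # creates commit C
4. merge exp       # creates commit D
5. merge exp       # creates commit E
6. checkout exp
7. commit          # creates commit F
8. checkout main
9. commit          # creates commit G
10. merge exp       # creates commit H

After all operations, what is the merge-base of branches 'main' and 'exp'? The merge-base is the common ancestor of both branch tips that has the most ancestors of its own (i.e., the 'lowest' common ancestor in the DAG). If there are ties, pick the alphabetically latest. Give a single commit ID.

After op 1 (commit): HEAD=main@B [main=B]
After op 2 (branch): HEAD=main@B [exp=B main=B]
After op 3 (commit): HEAD=main@C [exp=B main=C]
After op 4 (merge): HEAD=main@D [exp=B main=D]
After op 5 (merge): HEAD=main@E [exp=B main=E]
After op 6 (checkout): HEAD=exp@B [exp=B main=E]
After op 7 (commit): HEAD=exp@F [exp=F main=E]
After op 8 (checkout): HEAD=main@E [exp=F main=E]
After op 9 (commit): HEAD=main@G [exp=F main=G]
After op 10 (merge): HEAD=main@H [exp=F main=H]
ancestors(main=H): ['A', 'B', 'C', 'D', 'E', 'F', 'G', 'H']
ancestors(exp=F): ['A', 'B', 'F']
common: ['A', 'B', 'F']

Answer: F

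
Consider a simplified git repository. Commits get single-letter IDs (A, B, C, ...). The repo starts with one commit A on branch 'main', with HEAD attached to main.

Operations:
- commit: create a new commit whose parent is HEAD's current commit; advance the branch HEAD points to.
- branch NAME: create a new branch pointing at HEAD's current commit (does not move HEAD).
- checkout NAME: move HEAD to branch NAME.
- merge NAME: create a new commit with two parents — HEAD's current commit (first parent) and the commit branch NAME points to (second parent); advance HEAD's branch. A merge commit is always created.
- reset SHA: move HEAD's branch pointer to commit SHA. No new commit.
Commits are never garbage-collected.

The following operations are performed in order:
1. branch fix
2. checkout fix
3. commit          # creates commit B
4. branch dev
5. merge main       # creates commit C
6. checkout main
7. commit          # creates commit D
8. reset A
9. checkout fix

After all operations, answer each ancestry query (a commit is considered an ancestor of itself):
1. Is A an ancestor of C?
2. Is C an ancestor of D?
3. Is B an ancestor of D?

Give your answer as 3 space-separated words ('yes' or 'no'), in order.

After op 1 (branch): HEAD=main@A [fix=A main=A]
After op 2 (checkout): HEAD=fix@A [fix=A main=A]
After op 3 (commit): HEAD=fix@B [fix=B main=A]
After op 4 (branch): HEAD=fix@B [dev=B fix=B main=A]
After op 5 (merge): HEAD=fix@C [dev=B fix=C main=A]
After op 6 (checkout): HEAD=main@A [dev=B fix=C main=A]
After op 7 (commit): HEAD=main@D [dev=B fix=C main=D]
After op 8 (reset): HEAD=main@A [dev=B fix=C main=A]
After op 9 (checkout): HEAD=fix@C [dev=B fix=C main=A]
ancestors(C) = {A,B,C}; A in? yes
ancestors(D) = {A,D}; C in? no
ancestors(D) = {A,D}; B in? no

Answer: yes no no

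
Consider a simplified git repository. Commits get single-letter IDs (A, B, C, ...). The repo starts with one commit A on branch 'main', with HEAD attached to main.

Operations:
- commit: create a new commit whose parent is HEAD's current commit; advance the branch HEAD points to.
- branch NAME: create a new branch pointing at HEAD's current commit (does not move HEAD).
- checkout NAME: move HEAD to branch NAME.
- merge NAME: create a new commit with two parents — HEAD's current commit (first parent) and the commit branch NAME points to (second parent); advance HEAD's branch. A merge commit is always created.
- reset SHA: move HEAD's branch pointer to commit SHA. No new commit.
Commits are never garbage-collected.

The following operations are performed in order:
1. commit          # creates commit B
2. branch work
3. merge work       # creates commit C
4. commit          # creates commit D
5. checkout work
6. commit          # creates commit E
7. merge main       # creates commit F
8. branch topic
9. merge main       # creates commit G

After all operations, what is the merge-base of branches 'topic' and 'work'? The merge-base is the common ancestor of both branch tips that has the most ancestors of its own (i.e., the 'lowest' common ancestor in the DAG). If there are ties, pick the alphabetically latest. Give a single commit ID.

After op 1 (commit): HEAD=main@B [main=B]
After op 2 (branch): HEAD=main@B [main=B work=B]
After op 3 (merge): HEAD=main@C [main=C work=B]
After op 4 (commit): HEAD=main@D [main=D work=B]
After op 5 (checkout): HEAD=work@B [main=D work=B]
After op 6 (commit): HEAD=work@E [main=D work=E]
After op 7 (merge): HEAD=work@F [main=D work=F]
After op 8 (branch): HEAD=work@F [main=D topic=F work=F]
After op 9 (merge): HEAD=work@G [main=D topic=F work=G]
ancestors(topic=F): ['A', 'B', 'C', 'D', 'E', 'F']
ancestors(work=G): ['A', 'B', 'C', 'D', 'E', 'F', 'G']
common: ['A', 'B', 'C', 'D', 'E', 'F']

Answer: F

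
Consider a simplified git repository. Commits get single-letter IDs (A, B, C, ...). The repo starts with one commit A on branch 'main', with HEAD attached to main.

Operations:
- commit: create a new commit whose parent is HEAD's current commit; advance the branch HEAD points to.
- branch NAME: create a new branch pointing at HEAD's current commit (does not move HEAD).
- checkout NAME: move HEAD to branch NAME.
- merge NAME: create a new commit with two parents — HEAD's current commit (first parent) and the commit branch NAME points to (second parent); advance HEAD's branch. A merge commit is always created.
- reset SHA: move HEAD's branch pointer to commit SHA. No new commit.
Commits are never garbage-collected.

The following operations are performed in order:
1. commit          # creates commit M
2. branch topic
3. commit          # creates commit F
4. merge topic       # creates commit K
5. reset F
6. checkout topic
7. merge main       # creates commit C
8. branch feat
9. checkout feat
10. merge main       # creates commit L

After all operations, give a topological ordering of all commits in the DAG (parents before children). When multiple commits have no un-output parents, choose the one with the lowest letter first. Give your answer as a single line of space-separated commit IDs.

After op 1 (commit): HEAD=main@M [main=M]
After op 2 (branch): HEAD=main@M [main=M topic=M]
After op 3 (commit): HEAD=main@F [main=F topic=M]
After op 4 (merge): HEAD=main@K [main=K topic=M]
After op 5 (reset): HEAD=main@F [main=F topic=M]
After op 6 (checkout): HEAD=topic@M [main=F topic=M]
After op 7 (merge): HEAD=topic@C [main=F topic=C]
After op 8 (branch): HEAD=topic@C [feat=C main=F topic=C]
After op 9 (checkout): HEAD=feat@C [feat=C main=F topic=C]
After op 10 (merge): HEAD=feat@L [feat=L main=F topic=C]
commit A: parents=[]
commit C: parents=['M', 'F']
commit F: parents=['M']
commit K: parents=['F', 'M']
commit L: parents=['C', 'F']
commit M: parents=['A']

Answer: A M F C K L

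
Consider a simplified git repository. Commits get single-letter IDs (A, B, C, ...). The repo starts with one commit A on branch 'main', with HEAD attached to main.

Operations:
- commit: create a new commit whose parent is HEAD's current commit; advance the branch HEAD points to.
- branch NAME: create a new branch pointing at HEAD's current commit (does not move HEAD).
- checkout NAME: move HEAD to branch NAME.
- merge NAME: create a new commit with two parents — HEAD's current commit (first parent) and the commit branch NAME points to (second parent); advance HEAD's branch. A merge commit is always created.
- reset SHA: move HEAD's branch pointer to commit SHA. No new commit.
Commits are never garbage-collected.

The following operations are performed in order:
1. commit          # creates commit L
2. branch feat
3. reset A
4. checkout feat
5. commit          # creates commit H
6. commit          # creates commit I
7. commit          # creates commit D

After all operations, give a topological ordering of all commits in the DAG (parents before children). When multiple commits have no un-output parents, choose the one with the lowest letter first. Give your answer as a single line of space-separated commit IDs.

Answer: A L H I D

Derivation:
After op 1 (commit): HEAD=main@L [main=L]
After op 2 (branch): HEAD=main@L [feat=L main=L]
After op 3 (reset): HEAD=main@A [feat=L main=A]
After op 4 (checkout): HEAD=feat@L [feat=L main=A]
After op 5 (commit): HEAD=feat@H [feat=H main=A]
After op 6 (commit): HEAD=feat@I [feat=I main=A]
After op 7 (commit): HEAD=feat@D [feat=D main=A]
commit A: parents=[]
commit D: parents=['I']
commit H: parents=['L']
commit I: parents=['H']
commit L: parents=['A']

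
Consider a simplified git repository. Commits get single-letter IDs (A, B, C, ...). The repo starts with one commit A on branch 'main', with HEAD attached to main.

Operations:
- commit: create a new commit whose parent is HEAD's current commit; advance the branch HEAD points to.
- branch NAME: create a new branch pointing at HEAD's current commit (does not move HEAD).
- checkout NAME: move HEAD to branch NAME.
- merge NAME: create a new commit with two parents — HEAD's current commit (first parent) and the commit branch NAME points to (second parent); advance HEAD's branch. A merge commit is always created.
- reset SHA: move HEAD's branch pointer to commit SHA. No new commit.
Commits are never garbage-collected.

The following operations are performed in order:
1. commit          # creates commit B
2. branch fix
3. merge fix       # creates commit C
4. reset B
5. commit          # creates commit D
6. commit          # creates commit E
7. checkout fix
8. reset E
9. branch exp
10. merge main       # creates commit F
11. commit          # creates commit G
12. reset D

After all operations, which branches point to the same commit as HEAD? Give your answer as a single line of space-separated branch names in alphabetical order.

After op 1 (commit): HEAD=main@B [main=B]
After op 2 (branch): HEAD=main@B [fix=B main=B]
After op 3 (merge): HEAD=main@C [fix=B main=C]
After op 4 (reset): HEAD=main@B [fix=B main=B]
After op 5 (commit): HEAD=main@D [fix=B main=D]
After op 6 (commit): HEAD=main@E [fix=B main=E]
After op 7 (checkout): HEAD=fix@B [fix=B main=E]
After op 8 (reset): HEAD=fix@E [fix=E main=E]
After op 9 (branch): HEAD=fix@E [exp=E fix=E main=E]
After op 10 (merge): HEAD=fix@F [exp=E fix=F main=E]
After op 11 (commit): HEAD=fix@G [exp=E fix=G main=E]
After op 12 (reset): HEAD=fix@D [exp=E fix=D main=E]

Answer: fix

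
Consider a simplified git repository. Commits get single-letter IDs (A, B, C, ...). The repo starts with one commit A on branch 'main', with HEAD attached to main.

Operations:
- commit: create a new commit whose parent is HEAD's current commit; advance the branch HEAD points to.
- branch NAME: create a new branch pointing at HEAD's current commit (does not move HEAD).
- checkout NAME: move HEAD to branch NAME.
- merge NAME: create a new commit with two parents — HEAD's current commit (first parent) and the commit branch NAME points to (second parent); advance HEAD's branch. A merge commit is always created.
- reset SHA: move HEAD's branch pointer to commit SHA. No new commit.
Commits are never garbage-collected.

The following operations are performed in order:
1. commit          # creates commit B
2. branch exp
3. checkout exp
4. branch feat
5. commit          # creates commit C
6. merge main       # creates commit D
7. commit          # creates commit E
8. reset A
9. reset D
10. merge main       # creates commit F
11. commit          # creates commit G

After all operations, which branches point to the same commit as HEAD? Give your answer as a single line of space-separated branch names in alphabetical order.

After op 1 (commit): HEAD=main@B [main=B]
After op 2 (branch): HEAD=main@B [exp=B main=B]
After op 3 (checkout): HEAD=exp@B [exp=B main=B]
After op 4 (branch): HEAD=exp@B [exp=B feat=B main=B]
After op 5 (commit): HEAD=exp@C [exp=C feat=B main=B]
After op 6 (merge): HEAD=exp@D [exp=D feat=B main=B]
After op 7 (commit): HEAD=exp@E [exp=E feat=B main=B]
After op 8 (reset): HEAD=exp@A [exp=A feat=B main=B]
After op 9 (reset): HEAD=exp@D [exp=D feat=B main=B]
After op 10 (merge): HEAD=exp@F [exp=F feat=B main=B]
After op 11 (commit): HEAD=exp@G [exp=G feat=B main=B]

Answer: exp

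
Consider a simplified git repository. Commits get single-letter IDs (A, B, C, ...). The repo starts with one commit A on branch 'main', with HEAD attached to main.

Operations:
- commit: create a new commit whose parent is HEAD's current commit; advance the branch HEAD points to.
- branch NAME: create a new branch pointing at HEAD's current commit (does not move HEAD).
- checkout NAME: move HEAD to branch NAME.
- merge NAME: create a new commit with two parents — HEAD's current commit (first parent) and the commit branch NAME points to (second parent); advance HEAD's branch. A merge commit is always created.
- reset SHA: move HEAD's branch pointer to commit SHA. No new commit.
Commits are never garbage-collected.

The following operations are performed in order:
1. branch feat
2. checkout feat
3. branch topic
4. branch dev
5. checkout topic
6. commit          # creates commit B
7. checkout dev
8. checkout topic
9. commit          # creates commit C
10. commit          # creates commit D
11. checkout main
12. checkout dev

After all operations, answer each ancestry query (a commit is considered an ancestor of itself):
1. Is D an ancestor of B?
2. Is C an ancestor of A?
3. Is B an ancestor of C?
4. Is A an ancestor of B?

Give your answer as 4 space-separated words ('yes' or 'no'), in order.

After op 1 (branch): HEAD=main@A [feat=A main=A]
After op 2 (checkout): HEAD=feat@A [feat=A main=A]
After op 3 (branch): HEAD=feat@A [feat=A main=A topic=A]
After op 4 (branch): HEAD=feat@A [dev=A feat=A main=A topic=A]
After op 5 (checkout): HEAD=topic@A [dev=A feat=A main=A topic=A]
After op 6 (commit): HEAD=topic@B [dev=A feat=A main=A topic=B]
After op 7 (checkout): HEAD=dev@A [dev=A feat=A main=A topic=B]
After op 8 (checkout): HEAD=topic@B [dev=A feat=A main=A topic=B]
After op 9 (commit): HEAD=topic@C [dev=A feat=A main=A topic=C]
After op 10 (commit): HEAD=topic@D [dev=A feat=A main=A topic=D]
After op 11 (checkout): HEAD=main@A [dev=A feat=A main=A topic=D]
After op 12 (checkout): HEAD=dev@A [dev=A feat=A main=A topic=D]
ancestors(B) = {A,B}; D in? no
ancestors(A) = {A}; C in? no
ancestors(C) = {A,B,C}; B in? yes
ancestors(B) = {A,B}; A in? yes

Answer: no no yes yes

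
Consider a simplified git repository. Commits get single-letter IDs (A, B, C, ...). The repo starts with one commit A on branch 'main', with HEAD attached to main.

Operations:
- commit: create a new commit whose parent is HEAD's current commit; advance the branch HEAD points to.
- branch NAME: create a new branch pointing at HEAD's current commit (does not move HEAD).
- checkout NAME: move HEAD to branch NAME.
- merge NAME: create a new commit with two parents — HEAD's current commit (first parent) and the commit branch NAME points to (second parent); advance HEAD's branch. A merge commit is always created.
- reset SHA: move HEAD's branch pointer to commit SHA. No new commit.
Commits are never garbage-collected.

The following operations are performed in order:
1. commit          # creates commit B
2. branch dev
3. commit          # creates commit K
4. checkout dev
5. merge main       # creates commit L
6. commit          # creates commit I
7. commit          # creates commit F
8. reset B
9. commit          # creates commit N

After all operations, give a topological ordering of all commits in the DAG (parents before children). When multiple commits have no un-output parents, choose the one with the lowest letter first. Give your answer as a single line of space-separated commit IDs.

Answer: A B K L I F N

Derivation:
After op 1 (commit): HEAD=main@B [main=B]
After op 2 (branch): HEAD=main@B [dev=B main=B]
After op 3 (commit): HEAD=main@K [dev=B main=K]
After op 4 (checkout): HEAD=dev@B [dev=B main=K]
After op 5 (merge): HEAD=dev@L [dev=L main=K]
After op 6 (commit): HEAD=dev@I [dev=I main=K]
After op 7 (commit): HEAD=dev@F [dev=F main=K]
After op 8 (reset): HEAD=dev@B [dev=B main=K]
After op 9 (commit): HEAD=dev@N [dev=N main=K]
commit A: parents=[]
commit B: parents=['A']
commit F: parents=['I']
commit I: parents=['L']
commit K: parents=['B']
commit L: parents=['B', 'K']
commit N: parents=['B']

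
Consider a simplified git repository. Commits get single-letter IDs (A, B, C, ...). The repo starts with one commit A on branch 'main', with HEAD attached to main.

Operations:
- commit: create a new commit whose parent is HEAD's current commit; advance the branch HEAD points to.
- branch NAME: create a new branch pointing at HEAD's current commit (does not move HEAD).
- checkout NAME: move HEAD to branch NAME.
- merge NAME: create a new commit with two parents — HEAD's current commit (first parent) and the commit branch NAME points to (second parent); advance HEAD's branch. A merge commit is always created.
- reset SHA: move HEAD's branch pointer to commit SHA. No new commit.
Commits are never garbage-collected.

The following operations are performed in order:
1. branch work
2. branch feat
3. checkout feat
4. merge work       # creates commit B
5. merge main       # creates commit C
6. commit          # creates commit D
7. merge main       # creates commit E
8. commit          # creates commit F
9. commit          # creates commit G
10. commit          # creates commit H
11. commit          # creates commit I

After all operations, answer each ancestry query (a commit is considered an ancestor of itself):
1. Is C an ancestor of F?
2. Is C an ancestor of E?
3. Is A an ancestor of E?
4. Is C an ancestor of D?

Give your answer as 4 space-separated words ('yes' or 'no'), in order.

Answer: yes yes yes yes

Derivation:
After op 1 (branch): HEAD=main@A [main=A work=A]
After op 2 (branch): HEAD=main@A [feat=A main=A work=A]
After op 3 (checkout): HEAD=feat@A [feat=A main=A work=A]
After op 4 (merge): HEAD=feat@B [feat=B main=A work=A]
After op 5 (merge): HEAD=feat@C [feat=C main=A work=A]
After op 6 (commit): HEAD=feat@D [feat=D main=A work=A]
After op 7 (merge): HEAD=feat@E [feat=E main=A work=A]
After op 8 (commit): HEAD=feat@F [feat=F main=A work=A]
After op 9 (commit): HEAD=feat@G [feat=G main=A work=A]
After op 10 (commit): HEAD=feat@H [feat=H main=A work=A]
After op 11 (commit): HEAD=feat@I [feat=I main=A work=A]
ancestors(F) = {A,B,C,D,E,F}; C in? yes
ancestors(E) = {A,B,C,D,E}; C in? yes
ancestors(E) = {A,B,C,D,E}; A in? yes
ancestors(D) = {A,B,C,D}; C in? yes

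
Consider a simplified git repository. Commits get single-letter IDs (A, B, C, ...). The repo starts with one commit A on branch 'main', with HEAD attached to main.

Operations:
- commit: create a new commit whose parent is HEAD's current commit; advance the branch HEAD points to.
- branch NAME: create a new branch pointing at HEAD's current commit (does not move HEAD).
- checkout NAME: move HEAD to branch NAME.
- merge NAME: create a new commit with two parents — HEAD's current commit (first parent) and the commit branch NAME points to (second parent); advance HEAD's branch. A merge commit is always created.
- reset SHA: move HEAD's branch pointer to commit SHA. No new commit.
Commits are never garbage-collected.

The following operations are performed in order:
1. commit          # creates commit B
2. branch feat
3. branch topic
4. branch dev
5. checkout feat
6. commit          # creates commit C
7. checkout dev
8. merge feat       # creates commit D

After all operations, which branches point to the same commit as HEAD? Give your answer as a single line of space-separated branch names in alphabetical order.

Answer: dev

Derivation:
After op 1 (commit): HEAD=main@B [main=B]
After op 2 (branch): HEAD=main@B [feat=B main=B]
After op 3 (branch): HEAD=main@B [feat=B main=B topic=B]
After op 4 (branch): HEAD=main@B [dev=B feat=B main=B topic=B]
After op 5 (checkout): HEAD=feat@B [dev=B feat=B main=B topic=B]
After op 6 (commit): HEAD=feat@C [dev=B feat=C main=B topic=B]
After op 7 (checkout): HEAD=dev@B [dev=B feat=C main=B topic=B]
After op 8 (merge): HEAD=dev@D [dev=D feat=C main=B topic=B]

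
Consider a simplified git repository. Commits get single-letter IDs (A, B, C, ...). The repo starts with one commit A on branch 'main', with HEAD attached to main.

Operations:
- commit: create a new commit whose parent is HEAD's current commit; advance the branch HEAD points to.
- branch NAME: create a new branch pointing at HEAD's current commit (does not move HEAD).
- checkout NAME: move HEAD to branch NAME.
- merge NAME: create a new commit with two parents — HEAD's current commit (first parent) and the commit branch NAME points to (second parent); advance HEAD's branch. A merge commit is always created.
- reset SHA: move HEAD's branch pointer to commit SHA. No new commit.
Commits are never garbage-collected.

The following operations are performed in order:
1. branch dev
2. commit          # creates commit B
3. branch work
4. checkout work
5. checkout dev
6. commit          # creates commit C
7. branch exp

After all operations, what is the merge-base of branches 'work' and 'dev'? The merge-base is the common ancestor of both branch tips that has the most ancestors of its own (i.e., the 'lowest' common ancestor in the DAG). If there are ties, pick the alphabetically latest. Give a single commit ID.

Answer: A

Derivation:
After op 1 (branch): HEAD=main@A [dev=A main=A]
After op 2 (commit): HEAD=main@B [dev=A main=B]
After op 3 (branch): HEAD=main@B [dev=A main=B work=B]
After op 4 (checkout): HEAD=work@B [dev=A main=B work=B]
After op 5 (checkout): HEAD=dev@A [dev=A main=B work=B]
After op 6 (commit): HEAD=dev@C [dev=C main=B work=B]
After op 7 (branch): HEAD=dev@C [dev=C exp=C main=B work=B]
ancestors(work=B): ['A', 'B']
ancestors(dev=C): ['A', 'C']
common: ['A']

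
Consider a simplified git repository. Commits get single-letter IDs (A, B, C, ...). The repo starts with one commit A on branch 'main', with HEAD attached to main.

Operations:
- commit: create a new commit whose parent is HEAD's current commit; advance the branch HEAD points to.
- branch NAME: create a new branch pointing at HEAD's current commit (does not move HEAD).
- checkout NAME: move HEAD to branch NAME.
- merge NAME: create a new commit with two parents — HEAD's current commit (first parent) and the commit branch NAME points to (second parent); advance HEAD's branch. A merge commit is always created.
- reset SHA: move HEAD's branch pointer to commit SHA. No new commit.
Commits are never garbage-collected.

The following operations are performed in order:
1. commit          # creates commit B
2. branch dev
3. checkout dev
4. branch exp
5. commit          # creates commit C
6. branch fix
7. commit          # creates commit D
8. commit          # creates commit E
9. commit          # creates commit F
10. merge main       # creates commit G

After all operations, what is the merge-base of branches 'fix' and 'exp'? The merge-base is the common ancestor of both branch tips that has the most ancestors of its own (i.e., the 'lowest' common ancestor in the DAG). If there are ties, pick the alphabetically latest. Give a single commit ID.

After op 1 (commit): HEAD=main@B [main=B]
After op 2 (branch): HEAD=main@B [dev=B main=B]
After op 3 (checkout): HEAD=dev@B [dev=B main=B]
After op 4 (branch): HEAD=dev@B [dev=B exp=B main=B]
After op 5 (commit): HEAD=dev@C [dev=C exp=B main=B]
After op 6 (branch): HEAD=dev@C [dev=C exp=B fix=C main=B]
After op 7 (commit): HEAD=dev@D [dev=D exp=B fix=C main=B]
After op 8 (commit): HEAD=dev@E [dev=E exp=B fix=C main=B]
After op 9 (commit): HEAD=dev@F [dev=F exp=B fix=C main=B]
After op 10 (merge): HEAD=dev@G [dev=G exp=B fix=C main=B]
ancestors(fix=C): ['A', 'B', 'C']
ancestors(exp=B): ['A', 'B']
common: ['A', 'B']

Answer: B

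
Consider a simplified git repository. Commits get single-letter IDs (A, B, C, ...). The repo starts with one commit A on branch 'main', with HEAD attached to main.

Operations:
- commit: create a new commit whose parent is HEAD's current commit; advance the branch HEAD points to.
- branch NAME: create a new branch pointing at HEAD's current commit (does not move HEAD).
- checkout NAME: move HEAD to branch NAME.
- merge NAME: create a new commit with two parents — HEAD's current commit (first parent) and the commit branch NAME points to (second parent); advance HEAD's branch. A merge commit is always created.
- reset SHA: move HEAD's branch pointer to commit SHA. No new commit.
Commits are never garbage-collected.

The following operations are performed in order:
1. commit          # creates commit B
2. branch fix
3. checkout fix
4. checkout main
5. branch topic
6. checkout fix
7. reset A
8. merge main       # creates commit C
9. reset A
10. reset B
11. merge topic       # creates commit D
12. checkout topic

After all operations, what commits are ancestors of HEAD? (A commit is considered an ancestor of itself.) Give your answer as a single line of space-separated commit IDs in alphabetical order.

After op 1 (commit): HEAD=main@B [main=B]
After op 2 (branch): HEAD=main@B [fix=B main=B]
After op 3 (checkout): HEAD=fix@B [fix=B main=B]
After op 4 (checkout): HEAD=main@B [fix=B main=B]
After op 5 (branch): HEAD=main@B [fix=B main=B topic=B]
After op 6 (checkout): HEAD=fix@B [fix=B main=B topic=B]
After op 7 (reset): HEAD=fix@A [fix=A main=B topic=B]
After op 8 (merge): HEAD=fix@C [fix=C main=B topic=B]
After op 9 (reset): HEAD=fix@A [fix=A main=B topic=B]
After op 10 (reset): HEAD=fix@B [fix=B main=B topic=B]
After op 11 (merge): HEAD=fix@D [fix=D main=B topic=B]
After op 12 (checkout): HEAD=topic@B [fix=D main=B topic=B]

Answer: A B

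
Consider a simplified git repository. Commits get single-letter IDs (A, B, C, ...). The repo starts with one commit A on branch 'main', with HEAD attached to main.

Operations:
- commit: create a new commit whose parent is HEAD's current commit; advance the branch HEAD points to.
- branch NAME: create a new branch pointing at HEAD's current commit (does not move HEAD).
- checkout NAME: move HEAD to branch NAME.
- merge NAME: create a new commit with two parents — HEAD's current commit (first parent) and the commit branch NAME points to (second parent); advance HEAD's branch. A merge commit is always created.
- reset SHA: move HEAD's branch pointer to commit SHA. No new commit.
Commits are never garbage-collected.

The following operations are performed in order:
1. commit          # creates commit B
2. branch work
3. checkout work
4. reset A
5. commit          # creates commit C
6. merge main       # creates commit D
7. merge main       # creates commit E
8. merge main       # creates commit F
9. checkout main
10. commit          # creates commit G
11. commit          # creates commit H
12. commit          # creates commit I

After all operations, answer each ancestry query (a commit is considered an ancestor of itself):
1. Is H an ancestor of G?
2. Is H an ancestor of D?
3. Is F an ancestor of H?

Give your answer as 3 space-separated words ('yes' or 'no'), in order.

Answer: no no no

Derivation:
After op 1 (commit): HEAD=main@B [main=B]
After op 2 (branch): HEAD=main@B [main=B work=B]
After op 3 (checkout): HEAD=work@B [main=B work=B]
After op 4 (reset): HEAD=work@A [main=B work=A]
After op 5 (commit): HEAD=work@C [main=B work=C]
After op 6 (merge): HEAD=work@D [main=B work=D]
After op 7 (merge): HEAD=work@E [main=B work=E]
After op 8 (merge): HEAD=work@F [main=B work=F]
After op 9 (checkout): HEAD=main@B [main=B work=F]
After op 10 (commit): HEAD=main@G [main=G work=F]
After op 11 (commit): HEAD=main@H [main=H work=F]
After op 12 (commit): HEAD=main@I [main=I work=F]
ancestors(G) = {A,B,G}; H in? no
ancestors(D) = {A,B,C,D}; H in? no
ancestors(H) = {A,B,G,H}; F in? no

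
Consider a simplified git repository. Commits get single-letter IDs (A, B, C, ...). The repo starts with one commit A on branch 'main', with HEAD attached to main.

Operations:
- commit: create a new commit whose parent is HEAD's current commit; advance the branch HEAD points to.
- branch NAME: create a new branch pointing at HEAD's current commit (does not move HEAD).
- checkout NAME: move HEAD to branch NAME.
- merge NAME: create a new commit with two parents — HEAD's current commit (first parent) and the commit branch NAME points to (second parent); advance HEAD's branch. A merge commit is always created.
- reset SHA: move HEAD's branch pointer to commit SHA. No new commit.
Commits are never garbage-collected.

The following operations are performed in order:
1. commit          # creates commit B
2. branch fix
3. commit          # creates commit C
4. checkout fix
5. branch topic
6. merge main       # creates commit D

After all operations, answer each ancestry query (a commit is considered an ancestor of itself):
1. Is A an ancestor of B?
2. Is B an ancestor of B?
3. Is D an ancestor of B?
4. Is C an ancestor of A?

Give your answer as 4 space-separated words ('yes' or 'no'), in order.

Answer: yes yes no no

Derivation:
After op 1 (commit): HEAD=main@B [main=B]
After op 2 (branch): HEAD=main@B [fix=B main=B]
After op 3 (commit): HEAD=main@C [fix=B main=C]
After op 4 (checkout): HEAD=fix@B [fix=B main=C]
After op 5 (branch): HEAD=fix@B [fix=B main=C topic=B]
After op 6 (merge): HEAD=fix@D [fix=D main=C topic=B]
ancestors(B) = {A,B}; A in? yes
ancestors(B) = {A,B}; B in? yes
ancestors(B) = {A,B}; D in? no
ancestors(A) = {A}; C in? no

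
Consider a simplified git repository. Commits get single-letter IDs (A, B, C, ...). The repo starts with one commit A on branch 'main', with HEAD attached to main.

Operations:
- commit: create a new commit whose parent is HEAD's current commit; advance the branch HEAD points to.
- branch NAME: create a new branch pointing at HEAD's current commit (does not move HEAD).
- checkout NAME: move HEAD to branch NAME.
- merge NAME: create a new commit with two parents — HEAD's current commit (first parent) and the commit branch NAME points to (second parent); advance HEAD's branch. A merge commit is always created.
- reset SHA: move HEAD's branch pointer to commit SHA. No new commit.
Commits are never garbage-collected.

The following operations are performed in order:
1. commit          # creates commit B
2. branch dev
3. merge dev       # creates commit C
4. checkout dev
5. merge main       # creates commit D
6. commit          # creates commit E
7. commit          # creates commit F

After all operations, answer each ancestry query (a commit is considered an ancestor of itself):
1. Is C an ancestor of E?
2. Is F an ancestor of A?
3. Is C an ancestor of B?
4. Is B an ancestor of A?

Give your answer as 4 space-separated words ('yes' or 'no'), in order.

Answer: yes no no no

Derivation:
After op 1 (commit): HEAD=main@B [main=B]
After op 2 (branch): HEAD=main@B [dev=B main=B]
After op 3 (merge): HEAD=main@C [dev=B main=C]
After op 4 (checkout): HEAD=dev@B [dev=B main=C]
After op 5 (merge): HEAD=dev@D [dev=D main=C]
After op 6 (commit): HEAD=dev@E [dev=E main=C]
After op 7 (commit): HEAD=dev@F [dev=F main=C]
ancestors(E) = {A,B,C,D,E}; C in? yes
ancestors(A) = {A}; F in? no
ancestors(B) = {A,B}; C in? no
ancestors(A) = {A}; B in? no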